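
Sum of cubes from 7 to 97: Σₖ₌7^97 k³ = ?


Σₖ₌7^97 k³ = [97·98/2]² − [6·7/2]²
= 22591009 − 441 = 22590568

Σk³ = 22590568


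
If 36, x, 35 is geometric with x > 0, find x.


GM = √(36×35) = √1260 = 35.4965

GM = 35.4965


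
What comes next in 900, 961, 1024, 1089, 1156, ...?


Pattern: perfect squares: n²
Terms: 900, 961, 1024, 1089, 1156
Next term = 1225

Next term = 1225


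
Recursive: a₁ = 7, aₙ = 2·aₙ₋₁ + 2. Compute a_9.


Computing step by step:
a_1 = 7
a_2 = 16
a_3 = 34
a_4 = 70
a_5 = 142
a_6 = 286
a_7 = 574
a_8 = 1150
a_9 = 2302


a_9 = 2302


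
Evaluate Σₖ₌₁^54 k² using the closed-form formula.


n = 54
n(n+1)(2n+1)/6 = 54×55×109/6
= 323730/6 = 53955

Σk² = 53955


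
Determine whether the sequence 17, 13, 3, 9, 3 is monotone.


Differences: -4, -10, 6, -6
Difference at position 3 is +6 (> 0) but position 1 is -4 (< 0) — sequence both rises and falls
→ NOT monotonic

Not monotonic


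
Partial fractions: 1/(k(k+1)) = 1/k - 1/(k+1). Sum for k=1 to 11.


1/(k(k+1)) = 1/k - 1/(k+1) (partial fractions)
Telescoping: Σ = 1 - 1/12 = 11/12

Sum = 11/12


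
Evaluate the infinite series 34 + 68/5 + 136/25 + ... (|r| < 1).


S∞ = a₁/(1-r) = 34/(1 - 2/5)
= 34/(3/5)
= 170/3

S∞ = 170/3


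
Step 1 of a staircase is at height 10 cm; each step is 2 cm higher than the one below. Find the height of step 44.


aₙ = a₁ + (n-1)d
= 10 + (44-1)×2
= 10 + 86
= 96

a_44 = 96


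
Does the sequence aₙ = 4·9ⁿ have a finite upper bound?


aₙ = 4·9ⁿ → as n→∞, aₙ→∞ (since base 9 > 1)
No finite upper bound exists
The sequence is UNBOUNDED

Unbounded (aₙ → ∞ as n → ∞)


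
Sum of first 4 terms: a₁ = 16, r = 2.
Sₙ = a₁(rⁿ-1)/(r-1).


Sₙ = 16×(2^4 - 1)/(2 - 1)
= 16×(16 - 1)/1
= 16×15/1
= 240

S_4 = 240


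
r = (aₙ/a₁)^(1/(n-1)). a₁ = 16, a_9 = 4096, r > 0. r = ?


r^(n-1) = aₙ/a₁
r^8 = 4096/16 = 256
r = 256^(1/8)
= ±2; taking r > 0 gives r = 2

r = 2


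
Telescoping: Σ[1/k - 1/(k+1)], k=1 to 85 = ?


Telescoping: adjacent terms cancel.
= 1/1 - 1/86
= 1 - 1/86 = 85/86

Sum = 85/86


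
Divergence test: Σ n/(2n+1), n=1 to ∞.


lim(n→∞) n/(2n+1) = 1/2 = 1/2  (divide numerator and denominator by n)
lim aₙ = 1/2 ≠ 0 → series DIVERGES

Diverges (lim aₙ = 1/2 ≠ 0)


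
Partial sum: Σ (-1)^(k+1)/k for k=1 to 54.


S = 1 - 1/2 + 1/3 - 1/4 + 1/5 - 1/6 + 1/7 - 1/8 ± ...
= 0.684
(Full series converges to +ln(2) ≈ +0.6931)

S_54 = 0.684


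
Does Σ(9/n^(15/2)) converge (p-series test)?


p-series test: Σ c/n^p converges if p > 1, diverges if p ≤ 1 (constant c > 0 doesn't affect convergence).
p = 15/2
15/2 > 1 → CONVERGES

Converges (p = 15/2 > 1)


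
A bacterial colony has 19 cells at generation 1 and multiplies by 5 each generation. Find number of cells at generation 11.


aₙ = a₁·r^(n-1)
= 19×5^10
= 19×9765625
= 185546875

a_11 = 185546875


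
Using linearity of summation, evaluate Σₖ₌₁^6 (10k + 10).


Σ(10k+10) = 10·Σk + 10·n
= 10·21 + 10·6
= 210 + 60 = 270

Σ = 270


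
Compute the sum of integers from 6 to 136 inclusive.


Σₖ₌6^136 k = Σₖ₌₁^136 k − Σₖ₌₁^5 k
= 136·137/2 − 5·6/2
= 9316 − 15 = 9301

Σk = 9301


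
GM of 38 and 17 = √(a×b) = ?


GM = √(38×17) = √646 = 25.4165

GM = 25.4165


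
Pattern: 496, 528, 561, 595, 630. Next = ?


Pattern: triangular numbers: n(n+1)/2
Terms: 496, 528, 561, 595, 630
Next term = 666

Next term = 666


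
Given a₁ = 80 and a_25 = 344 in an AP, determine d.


d = (aₙ - a₁)/(n-1)
= (344 - 80)/(25-1)
= 264/24 = 11

d = 11


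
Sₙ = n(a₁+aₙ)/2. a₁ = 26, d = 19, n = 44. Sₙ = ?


aₙ = 26 + (44-1)×19 = 843
Sₙ = n(a₁+aₙ)/2 = 44×(26+843)/2
= 44×869/2 = 19118

S_44 = 19118


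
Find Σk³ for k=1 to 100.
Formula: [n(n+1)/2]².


n(n+1)/2 = 100×101/2 = 5050
Σk³ = 5050² = 25502500

Σk³ = 25502500


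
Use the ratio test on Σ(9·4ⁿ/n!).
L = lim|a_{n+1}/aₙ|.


aₙ = 9·4^n/n!
a_{n+1}/aₙ = 4^(n+1)/(n+1)! × n!/4^n  (constant 9 cancels)
= 4/(n+1)
L = lim(n→∞) 4/(n+1) = 0
L < 1 → series CONVERGES

Converges (ratio test: L = 0 < 1)


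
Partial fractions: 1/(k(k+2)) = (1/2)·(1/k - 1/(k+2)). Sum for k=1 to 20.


1/(k(k+2)) = (1/2)·(1/k - 1/(k+2)) (partial fractions)
Telescoping: Σ = (1/2)·(1 + 1/2 - 1/21 - 1/22) = 325/462

Sum = 325/462


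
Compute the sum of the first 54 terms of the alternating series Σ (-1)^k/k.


S = -1 + 1/2 - 1/3 + 1/4 - 1/5 + 1/6 - 1/7 + 1/8 ± ...
= -0.684
(Full series converges to -ln(2) ≈ -0.6931)

S_54 = -0.684


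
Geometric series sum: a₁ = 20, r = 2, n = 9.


Sₙ = 20×(2^9 - 1)/(2 - 1)
= 20×(512 - 1)/1
= 20×511/1
= 10220

S_9 = 10220


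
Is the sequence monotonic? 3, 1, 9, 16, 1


Differences: -2, 8, 7, -15
Difference at position 2 is +8 (> 0) but position 1 is -2 (< 0) — sequence both rises and falls
→ NOT monotonic

Not monotonic


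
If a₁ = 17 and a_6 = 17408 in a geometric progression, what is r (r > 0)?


r^(n-1) = aₙ/a₁
r^5 = 17408/17 = 1024
r = 1024^(1/5)
= 4

r = 4


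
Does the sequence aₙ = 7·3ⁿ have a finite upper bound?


aₙ = 7·3ⁿ → as n→∞, aₙ→∞ (since base 3 > 1)
No finite upper bound exists
The sequence is UNBOUNDED

Unbounded (aₙ → ∞ as n → ∞)


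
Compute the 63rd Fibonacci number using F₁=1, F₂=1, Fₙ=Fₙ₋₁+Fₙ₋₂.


Fibonacci sequence: 1, 1, 2, 3, 5, 8, 13, 21, 34, 55, 89, ...
F(63) = 6557470319842

F(63) = 6557470319842


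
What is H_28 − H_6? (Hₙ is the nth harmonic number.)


Σₖ₌7^28 1/k = 1/7 + 1/8 + 1/9 + ... + 1/28
= 118636677563/80313433200
≈ 1.4772

Sum = 118636677563/80313433200 ≈ 1.4772


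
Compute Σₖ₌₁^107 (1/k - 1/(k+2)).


Telescoping with gap 2: two head and two tail terms survive.
= (1 + 1/2) - (1/108 + 1/109)
= 3/2 - 1/108 - 1/109 = 17441/11772

Sum = 17441/11772


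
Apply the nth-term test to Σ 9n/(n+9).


lim(n→∞) 9n/(n+9) = 9/1 = 9  (divide numerator and denominator by n)
lim aₙ = 9 ≠ 0 → series DIVERGES

Diverges (lim aₙ = 9 ≠ 0)


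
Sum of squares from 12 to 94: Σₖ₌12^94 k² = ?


Σₖ₌12^94 k² = Σₖ₌₁^94 k² − Σₖ₌₁^11 k²
= 94·95·189/6 − 11·12·23/6
= 281295 − 506 = 280789

Σk² = 280789


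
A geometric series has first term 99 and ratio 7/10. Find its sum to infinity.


S∞ = a₁/(1-r) = 99/(1 - 7/10)
= 99/(3/10)
= 330

S∞ = 330


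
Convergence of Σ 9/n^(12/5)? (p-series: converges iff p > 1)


p-series test: Σ c/n^p converges if p > 1, diverges if p ≤ 1 (constant c > 0 doesn't affect convergence).
p = 12/5
12/5 > 1 → CONVERGES

Converges (p = 12/5 > 1)


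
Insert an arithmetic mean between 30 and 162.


AM = (30 + 162)/2 = 192/2 = 96

AM = 96


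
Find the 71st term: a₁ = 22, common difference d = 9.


aₙ = a₁ + (n-1)d
= 22 + (71-1)×9
= 22 + 630
= 652

a_71 = 652


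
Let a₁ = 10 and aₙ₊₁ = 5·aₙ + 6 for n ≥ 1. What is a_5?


Computing step by step:
a_1 = 10
a_2 = 56
a_3 = 286
a_4 = 1436
a_5 = 7186


a_5 = 7186


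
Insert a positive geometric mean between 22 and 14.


GM = √(22×14) = √308 = 17.5499

GM = 17.5499


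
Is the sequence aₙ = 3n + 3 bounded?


aₙ = 3n + 3 → as n→∞, aₙ→∞
No finite upper bound exists
The sequence is UNBOUNDED

Unbounded (aₙ → ∞ as n → ∞)


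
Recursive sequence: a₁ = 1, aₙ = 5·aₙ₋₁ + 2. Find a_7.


Computing step by step:
a_1 = 1
a_2 = 7
a_3 = 37
a_4 = 187
a_5 = 937
a_6 = 4687
a_7 = 23437


a_7 = 23437


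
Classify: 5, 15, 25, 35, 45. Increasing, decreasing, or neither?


Differences: 10, 10, 10, 10
All differences > 0 → strictly INCREASING

Monotonically increasing


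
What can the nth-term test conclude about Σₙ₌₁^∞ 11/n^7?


lim(n→∞) 11/n^7 = 0
lim aₙ = 0 → nth-term test is INCONCLUSIVE
(Need other tests; this is actually a convergent p-series with p=7 > 1)

Inconclusive (lim aₙ = 0; need another test)


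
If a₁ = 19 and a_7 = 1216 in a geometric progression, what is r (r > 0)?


r^(n-1) = aₙ/a₁
r^6 = 1216/19 = 64
r = 64^(1/6)
= ±2; taking r > 0 gives r = 2

r = 2


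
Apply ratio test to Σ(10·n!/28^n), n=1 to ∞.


aₙ = 10·n!/28^n
a_{n+1}/aₙ = (n+1)!/28^(n+1) × 28^n/n!  (constant 10 cancels)
= (n+1)/28
L = lim(n→∞) (n+1)/28 = ∞
L > 1 → series DIVERGES

Diverges (ratio test: L = ∞ > 1)


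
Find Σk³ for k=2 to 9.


Σₖ₌2^9 k³ = [9·10/2]² − [1·2/2]²
= 2025 − 1 = 2024

Σk³ = 2024


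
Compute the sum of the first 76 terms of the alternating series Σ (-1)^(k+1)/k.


S = 1 - 1/2 + 1/3 - 1/4 + 1/5 - 1/6 + 1/7 - 1/8 ± ...
= 0.6866
(Full series converges to +ln(2) ≈ +0.6931)

S_76 = 0.6866


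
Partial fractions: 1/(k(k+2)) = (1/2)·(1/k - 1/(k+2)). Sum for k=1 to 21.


1/(k(k+2)) = (1/2)·(1/k - 1/(k+2)) (partial fractions)
Telescoping: Σ = (1/2)·(1 + 1/2 - 1/22 - 1/23) = 357/506

Sum = 357/506


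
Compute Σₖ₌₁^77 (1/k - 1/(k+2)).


Telescoping with gap 2: two head and two tail terms survive.
= (1 + 1/2) - (1/78 + 1/79)
= 3/2 - 1/78 - 1/79 = 4543/3081

Sum = 4543/3081


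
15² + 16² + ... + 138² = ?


Σₖ₌15^138 k² = Σₖ₌₁^138 k² − Σₖ₌₁^14 k²
= 138·139·277/6 − 14·15·29/6
= 885569 − 1015 = 884554

Σk² = 884554


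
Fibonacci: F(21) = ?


Fibonacci sequence: 1, 1, 2, 3, 5, 8, 13, 21, 34, 55, 89, ...
F(21) = 10946

F(21) = 10946


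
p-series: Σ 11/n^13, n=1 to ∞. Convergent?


p-series test: Σ c/n^p converges if p > 1, diverges if p ≤ 1 (constant c > 0 doesn't affect convergence).
p = 13
13 > 1 → CONVERGES

Converges (p = 13 > 1)


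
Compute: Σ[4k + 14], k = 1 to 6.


Σ(4k+14) = 4·Σk + 14·n
= 4·21 + 14·6
= 84 + 84 = 168

Σ = 168


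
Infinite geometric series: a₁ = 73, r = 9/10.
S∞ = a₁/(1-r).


S∞ = a₁/(1-r) = 73/(1 - 9/10)
= 73/(1/10)
= 730

S∞ = 730


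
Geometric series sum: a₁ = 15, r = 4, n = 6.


Sₙ = 15×(4^6 - 1)/(4 - 1)
= 15×(4096 - 1)/3
= 15×4095/3
= 20475

S_6 = 20475


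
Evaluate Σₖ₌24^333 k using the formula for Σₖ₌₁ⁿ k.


Σₖ₌24^333 k = Σₖ₌₁^333 k − Σₖ₌₁^23 k
= 333·334/2 − 23·24/2
= 55611 − 276 = 55335

Σk = 55335


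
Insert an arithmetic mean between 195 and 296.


AM = (195 + 296)/2 = 491/2 = 245.5

AM = 245.5


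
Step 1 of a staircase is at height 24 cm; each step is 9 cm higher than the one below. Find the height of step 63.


aₙ = a₁ + (n-1)d
= 24 + (63-1)×9
= 24 + 558
= 582

a_63 = 582


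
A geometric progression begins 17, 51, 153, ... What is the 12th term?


aₙ = a₁·r^(n-1)
= 17×3^11
= 17×177147
= 3011499

a_12 = 3011499


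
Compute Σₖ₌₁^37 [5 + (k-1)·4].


aₙ = 5 + (37-1)×4 = 149
Sₙ = n(a₁+aₙ)/2 = 37×(5+149)/2
= 37×154/2 = 2849

S_37 = 2849


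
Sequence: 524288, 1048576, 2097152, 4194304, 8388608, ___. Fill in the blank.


Pattern: powers of 2: 2ⁿ
Terms: 524288, 1048576, 2097152, 4194304, 8388608
Next term = 16777216

Next term = 16777216


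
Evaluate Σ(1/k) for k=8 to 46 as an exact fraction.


Σₖ₌8^46 1/k = 1/8 + 1/9 + 1/10 + ... + 1/46
= 17179728443100968869/9419588158802421600
≈ 1.8238

Sum = 17179728443100968869/9419588158802421600 ≈ 1.8238


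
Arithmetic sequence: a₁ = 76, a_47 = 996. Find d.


d = (aₙ - a₁)/(n-1)
= (996 - 76)/(47-1)
= 920/46 = 20

d = 20


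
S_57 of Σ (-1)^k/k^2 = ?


S = -1 + 1/4 - 1/9 + 1/16 - 1/25 + 1/36 - 1/49 + 1/64 ± ...
= -0.8226
(Full series converges to -π²/12 ≈ -0.8225)

S_57 = -0.8226


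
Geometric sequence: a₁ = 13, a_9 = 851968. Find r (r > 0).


r^(n-1) = aₙ/a₁
r^8 = 851968/13 = 65536
r = 65536^(1/8)
= ±4; taking r > 0 gives r = 4

r = 4


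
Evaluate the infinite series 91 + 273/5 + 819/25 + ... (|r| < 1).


S∞ = a₁/(1-r) = 91/(1 - 3/5)
= 91/(2/5)
= 455/2

S∞ = 455/2


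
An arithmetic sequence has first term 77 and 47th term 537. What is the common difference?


d = (aₙ - a₁)/(n-1)
= (537 - 77)/(47-1)
= 460/46 = 10

d = 10


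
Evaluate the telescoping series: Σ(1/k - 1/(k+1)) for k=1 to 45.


Telescoping: adjacent terms cancel.
= 1/1 - 1/46
= 1 - 1/46 = 45/46

Sum = 45/46


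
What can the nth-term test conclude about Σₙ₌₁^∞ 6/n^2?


lim(n→∞) 6/n^2 = 0
lim aₙ = 0 → nth-term test is INCONCLUSIVE
(Need other tests; this is actually a convergent p-series with p=2 > 1)

Inconclusive (lim aₙ = 0; need another test)


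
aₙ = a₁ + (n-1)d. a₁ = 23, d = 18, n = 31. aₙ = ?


aₙ = a₁ + (n-1)d
= 23 + (31-1)×18
= 23 + 540
= 563

a_31 = 563


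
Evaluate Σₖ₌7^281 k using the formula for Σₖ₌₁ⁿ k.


Σₖ₌7^281 k = Σₖ₌₁^281 k − Σₖ₌₁^6 k
= 281·282/2 − 6·7/2
= 39621 − 21 = 39600

Σk = 39600


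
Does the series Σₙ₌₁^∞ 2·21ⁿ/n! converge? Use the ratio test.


aₙ = 2·21^n/n!
a_{n+1}/aₙ = 21^(n+1)/(n+1)! × n!/21^n  (constant 2 cancels)
= 21/(n+1)
L = lim(n→∞) 21/(n+1) = 0
L < 1 → series CONVERGES

Converges (ratio test: L = 0 < 1)


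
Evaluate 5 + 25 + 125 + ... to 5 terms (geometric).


Sₙ = 5×(5^5 - 1)/(5 - 1)
= 5×(3125 - 1)/4
= 5×3124/4
= 3905

S_5 = 3905


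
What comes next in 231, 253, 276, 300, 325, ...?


Pattern: triangular numbers: n(n+1)/2
Terms: 231, 253, 276, 300, 325
Next term = 351

Next term = 351


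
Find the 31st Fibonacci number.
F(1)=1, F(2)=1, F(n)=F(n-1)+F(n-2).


Fibonacci sequence: 1, 1, 2, 3, 5, 8, 13, 21, 34, 55, 89, ...
F(31) = 1346269

F(31) = 1346269


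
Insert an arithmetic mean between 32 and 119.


AM = (32 + 119)/2 = 151/2 = 75.5

AM = 75.5


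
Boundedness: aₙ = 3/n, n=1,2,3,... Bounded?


a₁ = 3, a₂ = 3/2, a₃ = 3/3, ...
0 < aₙ ≤ 3 for all n ≥ 1
Lower bound: 0, Upper bound: 3
The sequence IS bounded

Bounded (0 < aₙ ≤ 3)


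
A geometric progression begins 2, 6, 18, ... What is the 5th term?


aₙ = a₁·r^(n-1)
= 2×3^4
= 2×81
= 162

a_5 = 162


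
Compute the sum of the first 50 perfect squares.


n = 50
n(n+1)(2n+1)/6 = 50×51×101/6
= 257550/6 = 42925

Σk² = 42925


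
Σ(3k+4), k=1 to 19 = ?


Σ(3k+4) = 3·Σk + 4·n
= 3·190 + 4·19
= 570 + 76 = 646

Σ = 646


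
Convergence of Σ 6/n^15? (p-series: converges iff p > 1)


p-series test: Σ c/n^p converges if p > 1, diverges if p ≤ 1 (constant c > 0 doesn't affect convergence).
p = 15
15 > 1 → CONVERGES

Converges (p = 15 > 1)


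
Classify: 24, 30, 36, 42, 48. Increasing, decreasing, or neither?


Differences: 6, 6, 6, 6
All differences > 0 → strictly INCREASING

Monotonically increasing


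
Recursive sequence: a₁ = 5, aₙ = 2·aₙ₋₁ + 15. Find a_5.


Computing step by step:
a_1 = 5
a_2 = 25
a_3 = 65
a_4 = 145
a_5 = 305


a_5 = 305


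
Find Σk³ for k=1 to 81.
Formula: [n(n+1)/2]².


n(n+1)/2 = 81×82/2 = 3321
Σk³ = 3321² = 11029041

Σk³ = 11029041


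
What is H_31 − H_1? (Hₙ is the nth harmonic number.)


Σₖ₌2^31 1/k = 1/2 + 1/3 + 1/4 + ... + 1/31
= 218572480850557/72201776446800
≈ 3.0272

Sum = 218572480850557/72201776446800 ≈ 3.0272


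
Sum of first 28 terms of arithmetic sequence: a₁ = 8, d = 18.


aₙ = 8 + (28-1)×18 = 494
Sₙ = n(a₁+aₙ)/2 = 28×(8+494)/2
= 28×502/2 = 7028

S_28 = 7028


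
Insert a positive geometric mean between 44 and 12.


GM = √(44×12) = √528 = 22.9783

GM = 22.9783


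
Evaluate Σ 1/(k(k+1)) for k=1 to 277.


1/(k(k+1)) = 1/k - 1/(k+1) (partial fractions)
Telescoping: Σ = 1 - 1/278 = 277/278

Sum = 277/278


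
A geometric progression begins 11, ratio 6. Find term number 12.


aₙ = a₁·r^(n-1)
= 11×6^11
= 11×362797056
= 3990767616

a_12 = 3990767616


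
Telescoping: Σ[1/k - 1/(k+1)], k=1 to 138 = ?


Telescoping: adjacent terms cancel.
= 1/1 - 1/139
= 1 - 1/139 = 138/139

Sum = 138/139


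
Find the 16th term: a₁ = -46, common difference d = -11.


aₙ = a₁ + (n-1)d
= -46 + (16-1)×-11
= -46 - 165
= -211

a_16 = -211


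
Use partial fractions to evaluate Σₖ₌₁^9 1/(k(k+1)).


1/(k(k+1)) = 1/k - 1/(k+1) (partial fractions)
Telescoping: Σ = 1 - 1/10 = 9/10

Sum = 9/10


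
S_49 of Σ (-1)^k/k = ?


S = -1 + 1/2 - 1/3 + 1/4 - 1/5 + 1/6 - 1/7 + 1/8 ± ...
= -0.7032
(Full series converges to -ln(2) ≈ -0.6931)

S_49 = -0.7032


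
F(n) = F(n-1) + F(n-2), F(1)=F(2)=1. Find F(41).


Fibonacci sequence: 1, 1, 2, 3, 5, 8, 13, 21, 34, 55, 89, ...
F(41) = 165580141

F(41) = 165580141


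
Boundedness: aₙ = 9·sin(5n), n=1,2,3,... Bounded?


For all n, -1 ≤ sin(5n) ≤ 1, so -9 ≤ 9·sin(5n) ≤ 9
Lower bound: -9, Upper bound: 9
The sequence IS bounded

Bounded (-9 ≤ aₙ ≤ 9)


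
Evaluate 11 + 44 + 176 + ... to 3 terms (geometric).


Sₙ = 11×(4^3 - 1)/(4 - 1)
= 11×(64 - 1)/3
= 11×63/3
= 231

S_3 = 231


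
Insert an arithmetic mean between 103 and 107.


AM = (103 + 107)/2 = 210/2 = 105

AM = 105


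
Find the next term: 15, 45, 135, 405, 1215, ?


Pattern: geometric (r=3)
Terms: 15, 45, 135, 405, 1215
Next term = 3645

Next term = 3645


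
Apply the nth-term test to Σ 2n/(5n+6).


lim(n→∞) 2n/(5n+6) = 2/5 = 2/5  (divide numerator and denominator by n)
lim aₙ = 2/5 ≠ 0 → series DIVERGES

Diverges (lim aₙ = 2/5 ≠ 0)


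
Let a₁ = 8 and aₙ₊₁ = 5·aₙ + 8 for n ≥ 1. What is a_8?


Computing step by step:
a_1 = 8
a_2 = 48
a_3 = 248
a_4 = 1248
a_5 = 6248
a_6 = 31248
a_7 = 156248
a_8 = 781248


a_8 = 781248


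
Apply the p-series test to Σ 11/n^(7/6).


p-series test: Σ c/n^p converges if p > 1, diverges if p ≤ 1 (constant c > 0 doesn't affect convergence).
p = 7/6
7/6 > 1 → CONVERGES

Converges (p = 7/6 > 1)


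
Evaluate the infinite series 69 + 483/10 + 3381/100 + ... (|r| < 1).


S∞ = a₁/(1-r) = 69/(1 - 7/10)
= 69/(3/10)
= 230

S∞ = 230


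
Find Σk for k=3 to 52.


Σₖ₌3^52 k = Σₖ₌₁^52 k − Σₖ₌₁^2 k
= 52·53/2 − 2·3/2
= 1378 − 3 = 1375

Σk = 1375


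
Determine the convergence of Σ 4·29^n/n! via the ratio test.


aₙ = 4·29^n/n!
a_{n+1}/aₙ = 29^(n+1)/(n+1)! × n!/29^n  (constant 4 cancels)
= 29/(n+1)
L = lim(n→∞) 29/(n+1) = 0
L < 1 → series CONVERGES

Converges (ratio test: L = 0 < 1)


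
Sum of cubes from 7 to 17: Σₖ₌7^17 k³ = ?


Σₖ₌7^17 k³ = [17·18/2]² − [6·7/2]²
= 23409 − 441 = 22968

Σk³ = 22968


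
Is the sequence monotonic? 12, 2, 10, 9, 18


Differences: -10, 8, -1, 9
Difference at position 2 is +8 (> 0) but position 1 is -10 (< 0) — sequence both rises and falls
→ NOT monotonic

Not monotonic


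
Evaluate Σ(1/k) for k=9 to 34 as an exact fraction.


Σₖ₌9^34 1/k = 1/9 + 1/10 + 1/11 + ... + 1/34
= 18383266045129/13127595717600
≈ 1.4004

Sum = 18383266045129/13127595717600 ≈ 1.4004


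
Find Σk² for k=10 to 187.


Σₖ₌10^187 k² = Σₖ₌₁^187 k² − Σₖ₌₁^9 k²
= 187·188·375/6 − 9·10·19/6
= 2197250 − 285 = 2196965

Σk² = 2196965


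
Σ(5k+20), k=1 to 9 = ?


Σ(5k+20) = 5·Σk + 20·n
= 5·45 + 20·9
= 225 + 180 = 405

Σ = 405


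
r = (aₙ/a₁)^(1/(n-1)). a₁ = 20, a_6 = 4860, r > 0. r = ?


r^(n-1) = aₙ/a₁
r^5 = 4860/20 = 243
r = 243^(1/5)
= 3

r = 3


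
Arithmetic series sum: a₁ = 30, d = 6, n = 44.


aₙ = 30 + (44-1)×6 = 288
Sₙ = n(a₁+aₙ)/2 = 44×(30+288)/2
= 44×318/2 = 6996

S_44 = 6996


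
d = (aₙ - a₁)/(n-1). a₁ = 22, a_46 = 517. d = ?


d = (aₙ - a₁)/(n-1)
= (517 - 22)/(46-1)
= 495/45 = 11

d = 11


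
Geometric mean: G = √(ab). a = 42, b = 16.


GM = √(42×16) = √672 = 25.923

GM = 25.923


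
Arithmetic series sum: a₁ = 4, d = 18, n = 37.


aₙ = 4 + (37-1)×18 = 652
Sₙ = n(a₁+aₙ)/2 = 37×(4+652)/2
= 37×656/2 = 12136

S_37 = 12136


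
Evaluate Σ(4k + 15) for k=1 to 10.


Σ(4k+15) = 4·Σk + 15·n
= 4·55 + 15·10
= 220 + 150 = 370

Σ = 370


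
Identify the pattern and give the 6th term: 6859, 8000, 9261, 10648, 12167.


Pattern: perfect cubes: n³
Terms: 6859, 8000, 9261, 10648, 12167
Next term = 13824

Next term = 13824


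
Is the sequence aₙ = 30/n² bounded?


a₁ = 30, a₂ = 30/4, a₃ = 30/9, ...
0 < aₙ ≤ 30 for all n ≥ 1
The sequence IS bounded

Bounded (0 < aₙ ≤ 30)


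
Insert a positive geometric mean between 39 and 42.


GM = √(39×42) = √1638 = 40.4722

GM = 40.4722


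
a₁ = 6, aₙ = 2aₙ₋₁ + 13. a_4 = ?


Computing step by step:
a_1 = 6
a_2 = 25
a_3 = 63
a_4 = 139


a_4 = 139


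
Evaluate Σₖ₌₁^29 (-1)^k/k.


S = -1 + 1/2 - 1/3 + 1/4 - 1/5 + 1/6 - 1/7 + 1/8 ± ...
= -0.7101
(Full series converges to -ln(2) ≈ -0.6931)

S_29 = -0.7101


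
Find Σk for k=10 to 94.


Σₖ₌10^94 k = Σₖ₌₁^94 k − Σₖ₌₁^9 k
= 94·95/2 − 9·10/2
= 4465 − 45 = 4420

Σk = 4420


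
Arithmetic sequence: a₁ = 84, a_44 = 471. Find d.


d = (aₙ - a₁)/(n-1)
= (471 - 84)/(44-1)
= 387/43 = 9

d = 9


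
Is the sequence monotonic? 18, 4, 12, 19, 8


Differences: -14, 8, 7, -11
Difference at position 2 is +8 (> 0) but position 1 is -14 (< 0) — sequence both rises and falls
→ NOT monotonic

Not monotonic


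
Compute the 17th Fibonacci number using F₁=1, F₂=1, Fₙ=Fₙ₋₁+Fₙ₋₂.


Fibonacci sequence: 1, 1, 2, 3, 5, 8, 13, 21, 34, 55, 89, ...
F(17) = 1597

F(17) = 1597


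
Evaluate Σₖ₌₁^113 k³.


n(n+1)/2 = 113×114/2 = 6441
Σk³ = 6441² = 41486481

Σk³ = 41486481


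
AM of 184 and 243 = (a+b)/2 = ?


AM = (184 + 243)/2 = 427/2 = 213.5

AM = 213.5


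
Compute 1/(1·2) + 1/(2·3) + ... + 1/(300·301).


1/(k(k+1)) = 1/k - 1/(k+1) (partial fractions)
Telescoping: Σ = 1 - 1/301 = 300/301

Sum = 300/301


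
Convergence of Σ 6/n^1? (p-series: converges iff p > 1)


p-series test: Σ c/n^p converges if p > 1, diverges if p ≤ 1 (constant c > 0 doesn't affect convergence).
p = 1
1 ≤ 1 → DIVERGES

Diverges (p = 1 ≤ 1)


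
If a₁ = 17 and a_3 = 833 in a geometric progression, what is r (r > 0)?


r^(n-1) = aₙ/a₁
r^2 = 833/17 = 49
r = 49^(1/2)
= ±7; taking r > 0 gives r = 7

r = 7


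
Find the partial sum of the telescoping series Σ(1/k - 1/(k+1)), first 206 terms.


Telescoping: adjacent terms cancel.
= 1/1 - 1/207
= 1 - 1/207 = 206/207

Sum = 206/207


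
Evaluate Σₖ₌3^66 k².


Σₖ₌3^66 k² = Σₖ₌₁^66 k² − Σₖ₌₁^2 k²
= 66·67·133/6 − 2·3·5/6
= 98021 − 5 = 98016

Σk² = 98016


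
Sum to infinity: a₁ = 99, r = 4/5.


S∞ = a₁/(1-r) = 99/(1 - 4/5)
= 99/(1/5)
= 495

S∞ = 495


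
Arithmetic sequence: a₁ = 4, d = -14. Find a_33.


aₙ = a₁ + (n-1)d
= 4 + (33-1)×-14
= 4 - 448
= -444

a_33 = -444


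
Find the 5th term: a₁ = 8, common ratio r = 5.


aₙ = a₁·r^(n-1)
= 8×5^4
= 8×625
= 5000

a_5 = 5000


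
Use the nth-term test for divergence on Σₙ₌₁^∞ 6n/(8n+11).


lim(n→∞) 6n/(8n+11) = 6/8 = 3/4  (divide numerator and denominator by n)
lim aₙ = 3/4 ≠ 0 → series DIVERGES

Diverges (lim aₙ = 3/4 ≠ 0)


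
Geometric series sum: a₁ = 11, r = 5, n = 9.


Sₙ = 11×(5^9 - 1)/(5 - 1)
= 11×(1953125 - 1)/4
= 11×1953124/4
= 5371091

S_9 = 5371091


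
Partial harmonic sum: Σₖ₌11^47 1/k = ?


Σₖ₌11^47 1/k = 1/11 + 1/12 + 1/13 + ... + 1/47
= 668063497598133037223/442720643463713815200
≈ 1.509

Sum = 668063497598133037223/442720643463713815200 ≈ 1.509


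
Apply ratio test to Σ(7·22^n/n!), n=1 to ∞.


aₙ = 7·22^n/n!
a_{n+1}/aₙ = 22^(n+1)/(n+1)! × n!/22^n  (constant 7 cancels)
= 22/(n+1)
L = lim(n→∞) 22/(n+1) = 0
L < 1 → series CONVERGES

Converges (ratio test: L = 0 < 1)


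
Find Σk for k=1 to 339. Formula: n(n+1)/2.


n(n+1)/2 = 339×340/2 = 115260/2 = 57630

Σk = 57630


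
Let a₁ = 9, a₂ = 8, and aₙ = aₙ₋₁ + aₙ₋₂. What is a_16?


Computing iteratively: 9, 8, 17, 25, 42, 67, 109, 176, 285, 461, 746, 1207, ...
a_16 = 8273

a_16 = 8273


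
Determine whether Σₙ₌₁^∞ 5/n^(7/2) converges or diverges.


p-series test: Σ c/n^p converges if p > 1, diverges if p ≤ 1 (constant c > 0 doesn't affect convergence).
p = 7/2
7/2 > 1 → CONVERGES

Converges (p = 7/2 > 1)


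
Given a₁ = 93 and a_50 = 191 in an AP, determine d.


d = (aₙ - a₁)/(n-1)
= (191 - 93)/(50-1)
= 98/49 = 2

d = 2


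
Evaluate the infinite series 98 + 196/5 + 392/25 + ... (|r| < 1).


S∞ = a₁/(1-r) = 98/(1 - 2/5)
= 98/(3/5)
= 490/3

S∞ = 490/3


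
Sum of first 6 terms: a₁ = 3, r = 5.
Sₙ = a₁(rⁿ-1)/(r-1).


Sₙ = 3×(5^6 - 1)/(5 - 1)
= 3×(15625 - 1)/4
= 3×15624/4
= 11718

S_6 = 11718


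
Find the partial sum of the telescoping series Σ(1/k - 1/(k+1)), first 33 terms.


Telescoping: adjacent terms cancel.
= 1/1 - 1/34
= 1 - 1/34 = 33/34

Sum = 33/34


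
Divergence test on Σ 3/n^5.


lim(n→∞) 3/n^5 = 0
lim aₙ = 0 → nth-term test is INCONCLUSIVE
(Need other tests; this is actually a convergent p-series with p=5 > 1)

Inconclusive (lim aₙ = 0; need another test)


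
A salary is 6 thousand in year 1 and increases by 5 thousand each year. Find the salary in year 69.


aₙ = a₁ + (n-1)d
= 6 + (69-1)×5
= 6 + 340
= 346

a_69 = 346


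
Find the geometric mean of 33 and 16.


GM = √(33×16) = √528 = 22.9783

GM = 22.9783


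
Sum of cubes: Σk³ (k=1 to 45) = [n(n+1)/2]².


n(n+1)/2 = 45×46/2 = 1035
Σk³ = 1035² = 1071225

Σk³ = 1071225


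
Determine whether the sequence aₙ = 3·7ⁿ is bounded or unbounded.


aₙ = 3·7ⁿ → as n→∞, aₙ→∞ (since base 7 > 1)
No finite upper bound exists
The sequence is UNBOUNDED

Unbounded (aₙ → ∞ as n → ∞)


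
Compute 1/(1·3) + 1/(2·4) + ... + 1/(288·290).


1/(k(k+2)) = (1/2)·(1/k - 1/(k+2)) (partial fractions)
Telescoping: Σ = (1/2)·(1 + 1/2 - 1/289 - 1/290) = 31284/41905

Sum = 31284/41905


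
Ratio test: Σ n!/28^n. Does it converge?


aₙ = n!/28^n
a_{n+1}/aₙ = (n+1)!/28^(n+1) × 28^n/n!
= (n+1)/28
L = lim(n→∞) (n+1)/28 = ∞
L > 1 → series DIVERGES

Diverges (ratio test: L = ∞ > 1)


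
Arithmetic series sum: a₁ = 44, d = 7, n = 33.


aₙ = 44 + (33-1)×7 = 268
Sₙ = n(a₁+aₙ)/2 = 33×(44+268)/2
= 33×312/2 = 5148

S_33 = 5148


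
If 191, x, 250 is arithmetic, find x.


AM = (191 + 250)/2 = 441/2 = 220.5

AM = 220.5


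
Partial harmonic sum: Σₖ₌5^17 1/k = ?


Σₖ₌5^17 1/k = 1/5 + 1/6 + 1/7 + ... + 1/17
= 16616723/12252240
≈ 1.3562

Sum = 16616723/12252240 ≈ 1.3562


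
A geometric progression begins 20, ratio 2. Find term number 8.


aₙ = a₁·r^(n-1)
= 20×2^7
= 20×128
= 2560

a_8 = 2560


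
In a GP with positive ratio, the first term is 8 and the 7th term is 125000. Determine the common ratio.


r^(n-1) = aₙ/a₁
r^6 = 125000/8 = 15625
r = 15625^(1/6)
= ±5; taking r > 0 gives r = 5

r = 5


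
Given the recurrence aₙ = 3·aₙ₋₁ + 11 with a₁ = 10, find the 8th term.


Computing step by step:
a_1 = 10
a_2 = 41
a_3 = 134
a_4 = 413
a_5 = 1250
a_6 = 3761
a_7 = 11294
a_8 = 33893


a_8 = 33893


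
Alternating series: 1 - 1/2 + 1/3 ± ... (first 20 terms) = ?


S = 1 - 1/2 + 1/3 - 1/4 + 1/5 - 1/6 + 1/7 - 1/8 ± ...
= 0.6688
(Full series converges to +ln(2) ≈ +0.6931)

S_20 = 0.6688


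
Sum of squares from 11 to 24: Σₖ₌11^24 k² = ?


Σₖ₌11^24 k² = Σₖ₌₁^24 k² − Σₖ₌₁^10 k²
= 24·25·49/6 − 10·11·21/6
= 4900 − 385 = 4515

Σk² = 4515


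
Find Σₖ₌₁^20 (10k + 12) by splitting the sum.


Σ(10k+12) = 10·Σk + 12·n
= 10·210 + 12·20
= 2100 + 240 = 2340

Σ = 2340


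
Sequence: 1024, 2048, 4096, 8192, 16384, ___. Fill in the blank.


Pattern: powers of 2: 2ⁿ
Terms: 1024, 2048, 4096, 8192, 16384
Next term = 32768

Next term = 32768


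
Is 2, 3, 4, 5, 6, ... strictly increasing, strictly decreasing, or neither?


Differences: 1, 1, 1, 1
All differences > 0 → strictly INCREASING

Monotonically increasing


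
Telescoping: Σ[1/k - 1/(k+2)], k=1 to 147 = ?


Telescoping with gap 2: two head and two tail terms survive.
= (1 + 1/2) - (1/148 + 1/149)
= 3/2 - 1/148 - 1/149 = 32781/22052

Sum = 32781/22052


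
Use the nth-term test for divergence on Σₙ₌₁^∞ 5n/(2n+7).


lim(n→∞) 5n/(2n+7) = 5/2 = 5/2  (divide numerator and denominator by n)
lim aₙ = 5/2 ≠ 0 → series DIVERGES

Diverges (lim aₙ = 5/2 ≠ 0)


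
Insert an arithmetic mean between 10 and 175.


AM = (10 + 175)/2 = 185/2 = 92.5

AM = 92.5


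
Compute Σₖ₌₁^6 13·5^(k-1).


Sₙ = 13×(5^6 - 1)/(5 - 1)
= 13×(15625 - 1)/4
= 13×15624/4
= 50778

S_6 = 50778


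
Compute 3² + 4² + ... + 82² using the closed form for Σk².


Σₖ₌3^82 k² = Σₖ₌₁^82 k² − Σₖ₌₁^2 k²
= 82·83·165/6 − 2·3·5/6
= 187165 − 5 = 187160

Σk² = 187160


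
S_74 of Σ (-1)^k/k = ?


S = -1 + 1/2 - 1/3 + 1/4 - 1/5 + 1/6 - 1/7 + 1/8 ± ...
= -0.6864
(Full series converges to -ln(2) ≈ -0.6931)

S_74 = -0.6864


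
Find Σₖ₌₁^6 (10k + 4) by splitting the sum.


Σ(10k+4) = 10·Σk + 4·n
= 10·21 + 4·6
= 210 + 24 = 234

Σ = 234


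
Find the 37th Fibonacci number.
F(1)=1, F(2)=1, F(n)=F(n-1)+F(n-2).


Fibonacci sequence: 1, 1, 2, 3, 5, 8, 13, 21, 34, 55, 89, ...
F(37) = 24157817

F(37) = 24157817


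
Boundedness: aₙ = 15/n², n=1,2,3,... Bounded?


a₁ = 15, a₂ = 15/4, a₃ = 15/9, ...
0 < aₙ ≤ 15 for all n ≥ 1
The sequence IS bounded

Bounded (0 < aₙ ≤ 15)


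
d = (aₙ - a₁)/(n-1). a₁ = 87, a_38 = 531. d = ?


d = (aₙ - a₁)/(n-1)
= (531 - 87)/(38-1)
= 444/37 = 12

d = 12


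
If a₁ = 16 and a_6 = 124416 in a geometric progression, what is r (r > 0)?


r^(n-1) = aₙ/a₁
r^5 = 124416/16 = 7776
r = 7776^(1/5)
= 6

r = 6


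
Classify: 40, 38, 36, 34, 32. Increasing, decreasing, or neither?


Differences: -2, -2, -2, -2
All differences < 0 → strictly DECREASING

Monotonically decreasing


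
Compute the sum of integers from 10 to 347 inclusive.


Σₖ₌10^347 k = Σₖ₌₁^347 k − Σₖ₌₁^9 k
= 347·348/2 − 9·10/2
= 60378 − 45 = 60333

Σk = 60333


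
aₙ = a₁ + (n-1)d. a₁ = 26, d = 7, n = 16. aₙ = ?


aₙ = a₁ + (n-1)d
= 26 + (16-1)×7
= 26 + 105
= 131

a_16 = 131


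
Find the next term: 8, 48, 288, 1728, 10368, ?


Pattern: geometric (r=6)
Terms: 8, 48, 288, 1728, 10368
Next term = 62208

Next term = 62208


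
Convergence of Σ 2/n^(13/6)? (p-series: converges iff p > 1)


p-series test: Σ c/n^p converges if p > 1, diverges if p ≤ 1 (constant c > 0 doesn't affect convergence).
p = 13/6
13/6 > 1 → CONVERGES

Converges (p = 13/6 > 1)


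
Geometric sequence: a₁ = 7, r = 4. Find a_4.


aₙ = a₁·r^(n-1)
= 7×4^3
= 7×64
= 448

a_4 = 448


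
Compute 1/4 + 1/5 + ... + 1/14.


Σₖ₌4^14 1/k = 1/4 + 1/5 + 1/6 + ... + 1/14
= 511073/360360
≈ 1.4182

Sum = 511073/360360 ≈ 1.4182


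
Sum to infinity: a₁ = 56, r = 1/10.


S∞ = a₁/(1-r) = 56/(1 - 1/10)
= 56/(9/10)
= 560/9

S∞ = 560/9


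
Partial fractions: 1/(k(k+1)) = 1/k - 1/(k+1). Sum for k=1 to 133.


1/(k(k+1)) = 1/k - 1/(k+1) (partial fractions)
Telescoping: Σ = 1 - 1/134 = 133/134

Sum = 133/134


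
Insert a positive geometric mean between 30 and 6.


GM = √(30×6) = √180 = 13.4164

GM = 13.4164


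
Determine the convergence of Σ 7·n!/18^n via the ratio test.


aₙ = 7·n!/18^n
a_{n+1}/aₙ = (n+1)!/18^(n+1) × 18^n/n!  (constant 7 cancels)
= (n+1)/18
L = lim(n→∞) (n+1)/18 = ∞
L > 1 → series DIVERGES

Diverges (ratio test: L = ∞ > 1)


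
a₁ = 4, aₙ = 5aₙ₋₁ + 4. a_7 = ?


Computing step by step:
a_1 = 4
a_2 = 24
a_3 = 124
a_4 = 624
a_5 = 3124
a_6 = 15624
a_7 = 78124


a_7 = 78124


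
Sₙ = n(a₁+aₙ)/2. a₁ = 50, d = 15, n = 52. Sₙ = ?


aₙ = 50 + (52-1)×15 = 815
Sₙ = n(a₁+aₙ)/2 = 52×(50+815)/2
= 52×865/2 = 22490

S_52 = 22490


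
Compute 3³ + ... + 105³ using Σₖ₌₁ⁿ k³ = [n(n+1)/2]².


Σₖ₌3^105 k³ = [105·106/2]² − [2·3/2]²
= 30969225 − 9 = 30969216

Σk³ = 30969216


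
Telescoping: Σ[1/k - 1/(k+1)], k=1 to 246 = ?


Telescoping: adjacent terms cancel.
= 1/1 - 1/247
= 1 - 1/247 = 246/247

Sum = 246/247


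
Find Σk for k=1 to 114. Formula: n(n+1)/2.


n(n+1)/2 = 114×115/2 = 13110/2 = 6555

Σk = 6555


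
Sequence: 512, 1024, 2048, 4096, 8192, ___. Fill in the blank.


Pattern: powers of 2: 2ⁿ
Terms: 512, 1024, 2048, 4096, 8192
Next term = 16384

Next term = 16384


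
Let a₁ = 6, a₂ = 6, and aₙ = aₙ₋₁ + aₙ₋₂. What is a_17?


Computing iteratively: 6, 6, 12, 18, 30, 48, 78, 126, 204, 330, 534, 864, ...
a_17 = 9582

a_17 = 9582


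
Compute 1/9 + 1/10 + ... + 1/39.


Σₖ₌9^39 1/k = 1/9 + 1/10 + 1/11 + ... + 1/39
= 106559278991299/69388720221600
≈ 1.5357

Sum = 106559278991299/69388720221600 ≈ 1.5357


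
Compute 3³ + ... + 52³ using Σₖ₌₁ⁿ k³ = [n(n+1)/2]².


Σₖ₌3^52 k³ = [52·53/2]² − [2·3/2]²
= 1898884 − 9 = 1898875

Σk³ = 1898875


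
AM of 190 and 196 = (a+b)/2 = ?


AM = (190 + 196)/2 = 386/2 = 193

AM = 193


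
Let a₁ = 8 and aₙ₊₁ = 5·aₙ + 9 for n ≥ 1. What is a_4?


Computing step by step:
a_1 = 8
a_2 = 49
a_3 = 254
a_4 = 1279


a_4 = 1279


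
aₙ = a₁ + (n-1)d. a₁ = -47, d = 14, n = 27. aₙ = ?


aₙ = a₁ + (n-1)d
= -47 + (27-1)×14
= -47 + 364
= 317

a_27 = 317


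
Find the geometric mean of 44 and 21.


GM = √(44×21) = √924 = 30.3974

GM = 30.3974


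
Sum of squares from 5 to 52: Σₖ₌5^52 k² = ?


Σₖ₌5^52 k² = Σₖ₌₁^52 k² − Σₖ₌₁^4 k²
= 52·53·105/6 − 4·5·9/6
= 48230 − 30 = 48200

Σk² = 48200


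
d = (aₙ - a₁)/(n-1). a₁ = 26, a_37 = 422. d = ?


d = (aₙ - a₁)/(n-1)
= (422 - 26)/(37-1)
= 396/36 = 11

d = 11


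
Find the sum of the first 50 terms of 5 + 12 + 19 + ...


aₙ = 5 + (50-1)×7 = 348
Sₙ = n(a₁+aₙ)/2 = 50×(5+348)/2
= 50×353/2 = 8825

S_50 = 8825


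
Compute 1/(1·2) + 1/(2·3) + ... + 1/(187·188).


1/(k(k+1)) = 1/k - 1/(k+1) (partial fractions)
Telescoping: Σ = 1 - 1/188 = 187/188

Sum = 187/188


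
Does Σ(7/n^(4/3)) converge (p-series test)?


p-series test: Σ c/n^p converges if p > 1, diverges if p ≤ 1 (constant c > 0 doesn't affect convergence).
p = 4/3
4/3 > 1 → CONVERGES

Converges (p = 4/3 > 1)


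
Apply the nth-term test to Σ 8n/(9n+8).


lim(n→∞) 8n/(9n+8) = 8/9 = 8/9  (divide numerator and denominator by n)
lim aₙ = 8/9 ≠ 0 → series DIVERGES

Diverges (lim aₙ = 8/9 ≠ 0)


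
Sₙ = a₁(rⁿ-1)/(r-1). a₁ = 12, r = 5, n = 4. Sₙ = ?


Sₙ = 12×(5^4 - 1)/(5 - 1)
= 12×(625 - 1)/4
= 12×624/4
= 1872

S_4 = 1872


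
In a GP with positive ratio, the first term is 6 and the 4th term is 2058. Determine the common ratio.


r^(n-1) = aₙ/a₁
r^3 = 2058/6 = 343
r = 343^(1/3)
= 7

r = 7


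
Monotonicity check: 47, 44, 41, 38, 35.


Differences: -3, -3, -3, -3
All differences < 0 → strictly DECREASING

Monotonically decreasing


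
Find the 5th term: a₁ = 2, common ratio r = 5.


aₙ = a₁·r^(n-1)
= 2×5^4
= 2×625
= 1250

a_5 = 1250


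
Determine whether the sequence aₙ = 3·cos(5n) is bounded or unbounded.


For all n, -1 ≤ cos(5n) ≤ 1, so -3 ≤ 3·cos(5n) ≤ 3
Lower bound: -3, Upper bound: 3
The sequence IS bounded

Bounded (-3 ≤ aₙ ≤ 3)


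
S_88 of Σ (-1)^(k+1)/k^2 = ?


S = 1 - 1/4 + 1/9 - 1/16 + 1/25 - 1/36 + 1/49 - 1/64 ± ...
= 0.8224
(Full series converges to +π²/12 ≈ +0.8225)

S_88 = 0.8224


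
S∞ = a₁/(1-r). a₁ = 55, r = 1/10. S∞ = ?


S∞ = a₁/(1-r) = 55/(1 - 1/10)
= 55/(9/10)
= 550/9

S∞ = 550/9


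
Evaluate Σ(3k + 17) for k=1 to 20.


Σ(3k+17) = 3·Σk + 17·n
= 3·210 + 17·20
= 630 + 340 = 970

Σ = 970


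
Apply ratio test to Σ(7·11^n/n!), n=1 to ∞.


aₙ = 7·11^n/n!
a_{n+1}/aₙ = 11^(n+1)/(n+1)! × n!/11^n  (constant 7 cancels)
= 11/(n+1)
L = lim(n→∞) 11/(n+1) = 0
L < 1 → series CONVERGES

Converges (ratio test: L = 0 < 1)


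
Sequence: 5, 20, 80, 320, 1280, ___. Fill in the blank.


Pattern: geometric (r=4)
Terms: 5, 20, 80, 320, 1280
Next term = 5120

Next term = 5120


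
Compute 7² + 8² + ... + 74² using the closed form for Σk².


Σₖ₌7^74 k² = Σₖ₌₁^74 k² − Σₖ₌₁^6 k²
= 74·75·149/6 − 6·7·13/6
= 137825 − 91 = 137734

Σk² = 137734


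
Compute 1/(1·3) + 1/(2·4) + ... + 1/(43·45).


1/(k(k+2)) = (1/2)·(1/k - 1/(k+2)) (partial fractions)
Telescoping: Σ = (1/2)·(1 + 1/2 - 1/44 - 1/45) = 2881/3960

Sum = 2881/3960


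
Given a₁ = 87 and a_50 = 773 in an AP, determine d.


d = (aₙ - a₁)/(n-1)
= (773 - 87)/(50-1)
= 686/49 = 14

d = 14


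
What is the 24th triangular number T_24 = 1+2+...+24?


n(n+1)/2 = 24×25/2 = 600/2 = 300

Σk = 300


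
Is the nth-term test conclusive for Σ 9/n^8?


lim(n→∞) 9/n^8 = 0
lim aₙ = 0 → nth-term test is INCONCLUSIVE
(Need other tests; this is actually a convergent p-series with p=8 > 1)

Inconclusive (lim aₙ = 0; need another test)


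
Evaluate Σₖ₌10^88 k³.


Σₖ₌10^88 k³ = [88·89/2]² − [9·10/2]²
= 15335056 − 2025 = 15333031

Σk³ = 15333031


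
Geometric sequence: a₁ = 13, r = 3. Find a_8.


aₙ = a₁·r^(n-1)
= 13×3^7
= 13×2187
= 28431

a_8 = 28431


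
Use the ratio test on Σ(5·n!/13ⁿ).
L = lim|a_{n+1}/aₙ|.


aₙ = 5·n!/13^n
a_{n+1}/aₙ = (n+1)!/13^(n+1) × 13^n/n!  (constant 5 cancels)
= (n+1)/13
L = lim(n→∞) (n+1)/13 = ∞
L > 1 → series DIVERGES

Diverges (ratio test: L = ∞ > 1)


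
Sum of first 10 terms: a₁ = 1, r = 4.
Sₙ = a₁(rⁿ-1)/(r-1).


Sₙ = 1×(4^10 - 1)/(4 - 1)
= 1×(1048576 - 1)/3
= 1×1048575/3
= 349525

S_10 = 349525


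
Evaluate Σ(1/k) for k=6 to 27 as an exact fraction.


Σₖ₌6^27 1/k = 1/6 + 1/7 + 1/8 + ... + 1/27
= 129153912863/80313433200
≈ 1.6081

Sum = 129153912863/80313433200 ≈ 1.6081


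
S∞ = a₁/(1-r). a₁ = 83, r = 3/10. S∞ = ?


S∞ = a₁/(1-r) = 83/(1 - 3/10)
= 83/(7/10)
= 830/7

S∞ = 830/7


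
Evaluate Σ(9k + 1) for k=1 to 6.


Σ(9k+1) = 9·Σk + 1·n
= 9·21 + 1·6
= 189 + 6 = 195

Σ = 195


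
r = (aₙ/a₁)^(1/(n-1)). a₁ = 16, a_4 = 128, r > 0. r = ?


r^(n-1) = aₙ/a₁
r^3 = 128/16 = 8
r = 8^(1/3)
= 2

r = 2


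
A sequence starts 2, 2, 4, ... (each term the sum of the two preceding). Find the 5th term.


Computing iteratively: 2, 2, 4, 6, 10
a_5 = 10

a_5 = 10


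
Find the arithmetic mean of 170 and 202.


AM = (170 + 202)/2 = 372/2 = 186

AM = 186


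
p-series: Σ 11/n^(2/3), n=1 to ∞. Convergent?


p-series test: Σ c/n^p converges if p > 1, diverges if p ≤ 1 (constant c > 0 doesn't affect convergence).
p = 2/3
2/3 ≤ 1 → DIVERGES

Diverges (p = 2/3 ≤ 1)
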